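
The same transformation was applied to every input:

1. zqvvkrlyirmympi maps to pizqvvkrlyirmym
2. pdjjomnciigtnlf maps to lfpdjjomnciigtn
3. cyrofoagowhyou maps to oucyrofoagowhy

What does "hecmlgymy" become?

myhecmlgy

Looking at the pairs, the operation is to move the last 2 characters to the front (rotate right by 2).
So "hecmlgymy" becomes "myhecmlgy".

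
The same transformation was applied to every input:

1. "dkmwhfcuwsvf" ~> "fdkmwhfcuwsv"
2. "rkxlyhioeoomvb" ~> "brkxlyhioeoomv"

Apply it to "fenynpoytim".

The rule is to move the last character to the front.
Doing the same to "fenynpoytim": "mfenynpoyti".

mfenynpoyti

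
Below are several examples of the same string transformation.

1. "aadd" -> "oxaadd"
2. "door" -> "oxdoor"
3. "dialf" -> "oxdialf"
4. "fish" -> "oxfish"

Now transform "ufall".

In each case the input is transformed by: prepend "ox".
Doing the same to "ufall": "oxufall".

oxufall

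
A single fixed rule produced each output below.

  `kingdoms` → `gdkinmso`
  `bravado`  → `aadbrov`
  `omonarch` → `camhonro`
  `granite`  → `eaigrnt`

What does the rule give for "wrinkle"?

ielkrnw

What's happening: sort the characters into alphabetical order, then swap each adjacent pair of characters (1↔2, 3↔4, ...).
For "wrinkle", step one produces "eiklnrw"; step two turns that into "ielkrnw".
(Check on "bravado": → "aabdorv" → "aadbrov" ✓)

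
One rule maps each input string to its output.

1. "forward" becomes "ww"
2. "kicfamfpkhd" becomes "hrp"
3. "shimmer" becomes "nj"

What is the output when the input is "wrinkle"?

Looking at the pairs, the operation is to keep one character in every 3, starting at position 3 (positions 3rd, 6th, 9th, ...), then shift every letter 5 places forward in the alphabet (wrapping around).
On "wrinkle": the first step gives "il", and the second then gives "nq".
(Check on "shimmer": → "ie" → "nj" ✓)

nq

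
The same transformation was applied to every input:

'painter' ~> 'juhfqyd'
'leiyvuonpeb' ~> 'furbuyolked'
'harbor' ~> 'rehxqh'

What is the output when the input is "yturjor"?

zehojkh

Rule — shift every letter 10 places backward in the alphabet (wrapping around), then move the last 3 characters to the front (rotate right by 3).
Starting from "yturjor": after the first operation, "ojkhzeh"; after the second, "zehojkh".
(Check on "harbor": → "xqhreh" → "rehxqh" ✓)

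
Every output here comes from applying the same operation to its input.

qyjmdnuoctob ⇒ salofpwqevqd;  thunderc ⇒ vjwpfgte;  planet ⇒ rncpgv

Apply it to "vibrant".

xkdtcpv

Looking at the pairs, the operation is to shift every letter 2 places forward in the alphabet (wrapping around).
Doing the same to "vibrant": "xkdtcpv".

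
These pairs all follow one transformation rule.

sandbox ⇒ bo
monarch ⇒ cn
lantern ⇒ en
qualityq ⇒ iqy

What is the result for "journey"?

The pattern: sort the characters into alphabetical order, then keep one character in every 3, starting at position 2 (positions 2nd, 5th, 8th, ...).
Applying both steps to "journey": "ejnoruy", then "jr".
(Check on "monarch": → "achmnor" → "cn" ✓)

jr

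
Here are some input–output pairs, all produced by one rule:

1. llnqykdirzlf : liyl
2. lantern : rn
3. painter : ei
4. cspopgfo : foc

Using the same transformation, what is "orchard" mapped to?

Each output is the input with this applied: reverse the string, then keep one character in every 3, starting at position 2 (positions 2nd, 5th, 8th, ...).
Applying both steps to "orchard": "drahcro", then "rc".
(Check on "lantern": → "nretnal" → "rn" ✓)

rc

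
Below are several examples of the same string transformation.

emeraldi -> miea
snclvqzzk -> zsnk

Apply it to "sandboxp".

soda

The pattern: sort the characters into reverse alphabetical order, then keep every other character starting from the second (positions 2nd, 4th, 6th, ...).
Starting from "sandboxp": after the first operation, "xspondba"; after the second, "soda".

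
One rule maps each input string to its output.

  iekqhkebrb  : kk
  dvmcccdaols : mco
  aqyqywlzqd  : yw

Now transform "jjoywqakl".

oq

In each case the input is transformed by: delete the last 2 characters, then keep one character in every 3, starting at position 3 (positions 3rd, 6th, 9th, ...).
For "jjoywqakl", step one produces "jjoywqa"; step two turns that into "oq".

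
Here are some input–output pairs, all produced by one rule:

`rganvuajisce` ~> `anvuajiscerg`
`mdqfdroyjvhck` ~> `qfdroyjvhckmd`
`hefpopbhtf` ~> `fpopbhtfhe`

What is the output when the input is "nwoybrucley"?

oybrucleynw

The transformation: move the first 2 characters to the end (rotate left by 2).
On "nwoybrucley" that produces "oybrucleynw".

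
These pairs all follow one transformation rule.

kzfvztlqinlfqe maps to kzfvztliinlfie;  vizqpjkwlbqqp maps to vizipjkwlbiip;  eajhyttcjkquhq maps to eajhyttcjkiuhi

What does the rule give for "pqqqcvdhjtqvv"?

piiicvdhjtivv

The rule is to replace every "q" with "i".
On "pqqqcvdhjtqvv" that produces "piiicvdhjtivv".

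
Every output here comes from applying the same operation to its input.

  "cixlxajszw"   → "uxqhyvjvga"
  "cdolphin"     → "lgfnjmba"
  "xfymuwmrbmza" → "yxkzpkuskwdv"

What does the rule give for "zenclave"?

The pattern: reverse the string, then shift every letter 2 places backward in the alphabet (wrapping around).
For "zenclave", step one produces "evalcnez"; step two turns that into "ctyjalcx".

ctyjalcx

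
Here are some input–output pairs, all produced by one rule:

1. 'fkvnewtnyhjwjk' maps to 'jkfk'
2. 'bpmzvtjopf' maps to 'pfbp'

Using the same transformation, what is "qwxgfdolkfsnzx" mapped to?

zxqw

The pattern: move the last 2 characters to the front (rotate right by 2), then keep only the first 4 characters.
For "qwxgfdolkfsnzx", step one produces "zxqwxgfdolkfsn"; step two turns that into "zxqw".
(Check on "fkvnewtnyhjwjk": → "jkfkvnewtnyhjw" → "jkfk" ✓)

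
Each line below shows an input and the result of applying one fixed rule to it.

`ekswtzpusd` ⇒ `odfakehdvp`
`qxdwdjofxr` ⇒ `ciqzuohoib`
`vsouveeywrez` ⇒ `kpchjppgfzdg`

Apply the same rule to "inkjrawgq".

brhlcuvyt

Rule — reverse the string, then shift every letter 11 places forward in the alphabet (wrapping around).
Starting from "inkjrawgq": after the first operation, "qgwarjkni"; after the second, "brhlcuvyt".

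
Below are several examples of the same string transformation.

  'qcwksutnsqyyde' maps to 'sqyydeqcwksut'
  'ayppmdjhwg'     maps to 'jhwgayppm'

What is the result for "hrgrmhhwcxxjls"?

cxxjlshrgrmhh

The rule is to swap the front and back halves of the string, then delete the first character.
Doing the same to "hrgrmhhwcxxjls": "cxxjlshrgrmhh".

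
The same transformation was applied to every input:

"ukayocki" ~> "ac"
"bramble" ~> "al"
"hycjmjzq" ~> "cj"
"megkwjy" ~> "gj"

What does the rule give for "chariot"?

Looking at the pairs, the operation is to keep one character in every 3, starting at position 3 (positions 3rd, 6th, 9th, ...).
On "chariot" that produces "ao".

ao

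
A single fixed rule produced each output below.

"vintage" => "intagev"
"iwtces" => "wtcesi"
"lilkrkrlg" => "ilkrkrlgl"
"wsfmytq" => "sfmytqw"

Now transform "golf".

The pattern: move the first character to the end.
For "golf" the result is "olfg".

olfg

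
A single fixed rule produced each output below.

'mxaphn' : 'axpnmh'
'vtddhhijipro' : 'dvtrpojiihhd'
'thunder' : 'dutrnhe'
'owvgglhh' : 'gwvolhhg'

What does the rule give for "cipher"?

crpihe

Looking at the pairs, the operation is to sort the characters into reverse alphabetical order, then move the last character to the front.
Starting from "cipher": after the first operation, "rpihec"; after the second, "crpihe".
(Check on "mxaphn": → "xpnmha" → "axpnmh" ✓)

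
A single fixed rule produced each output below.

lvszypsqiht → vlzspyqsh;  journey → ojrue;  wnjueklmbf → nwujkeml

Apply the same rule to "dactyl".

Rule — swap each adjacent pair of characters (1↔2, 3↔4, ...), then delete the last 2 characters.
Working it through for "dactyl": intermediate "adtcly", final "adtc".
(Check on "journey": → "ojrueny" → "ojrue" ✓)

adtc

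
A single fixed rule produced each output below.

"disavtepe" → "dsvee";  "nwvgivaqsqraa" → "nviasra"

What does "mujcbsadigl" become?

mjbail

The pattern: keep every other character starting from the first (positions 1st, 3rd, 5th, ...).
So "mujcbsadigl" becomes "mjbail".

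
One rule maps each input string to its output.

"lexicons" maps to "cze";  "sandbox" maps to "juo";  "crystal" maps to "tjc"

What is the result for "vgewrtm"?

mnd

In each case the input is transformed by: keep one character in every 3, starting at position 1 (positions 1st, 4th, 7th, ...), then shift every letter 9 places backward in the alphabet (wrapping around).
So "vgewrtm" becomes "mnd".
(Check on "lexicons": → "lin" → "cze" ✓)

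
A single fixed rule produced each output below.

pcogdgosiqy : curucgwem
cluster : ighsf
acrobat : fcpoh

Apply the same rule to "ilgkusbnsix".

uyigpbgwl

Rule — delete the first 2 characters, then shift every letter 12 places backward in the alphabet (wrapping around).
For "ilgkusbnsix", step one produces "gkusbnsix"; step two turns that into "uyigpbgwl".
(Check on "acrobat": → "robat" → "fcpoh" ✓)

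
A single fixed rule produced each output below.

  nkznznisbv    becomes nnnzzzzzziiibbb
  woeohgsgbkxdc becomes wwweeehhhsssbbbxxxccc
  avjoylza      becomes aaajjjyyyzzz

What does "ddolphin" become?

What's happening: keep every other character starting from the first (positions 1st, 3rd, 5th, ...), then repeat every character 3 times.
Applying both steps to "ddolphin": "dopi", then "dddooopppiii".

dddooopppiii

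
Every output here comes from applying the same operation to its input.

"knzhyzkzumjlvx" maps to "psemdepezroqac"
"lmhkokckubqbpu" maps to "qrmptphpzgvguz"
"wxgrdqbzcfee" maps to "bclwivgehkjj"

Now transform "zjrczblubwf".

Rule — shift every letter 5 places forward in the alphabet (wrapping around).
"zjrczblubwf" → "eowhegqzgbk".

eowhegqzgbk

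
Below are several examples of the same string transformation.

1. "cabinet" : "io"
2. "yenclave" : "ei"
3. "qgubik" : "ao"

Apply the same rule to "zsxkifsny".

oe

Rule — shift every letter 6 places forward in the alphabet (wrapping around), then keep only the vowels.
Working it through for "zsxkifsny": intermediate "fydqolyte", final "oe".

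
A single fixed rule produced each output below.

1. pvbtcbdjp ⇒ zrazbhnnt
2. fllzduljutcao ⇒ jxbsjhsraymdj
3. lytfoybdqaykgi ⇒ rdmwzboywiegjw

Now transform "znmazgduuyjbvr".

Each output is the input with this applied: move the first 2 characters to the end (rotate left by 2), then shift every letter 2 places backward in the alphabet (wrapping around).
Applying both steps to "znmazgduuyjbvr": "mazgduuyjbvrzn", then "kyxebsswhztpxl".
(Check on "pvbtcbdjp": → "btcbdjppv" → "zrazbhnnt" ✓)

kyxebsswhztpxl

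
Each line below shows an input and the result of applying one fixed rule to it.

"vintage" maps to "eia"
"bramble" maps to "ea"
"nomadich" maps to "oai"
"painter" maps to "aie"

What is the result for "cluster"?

Looking at the pairs, the operation is to move the last character to the front, then keep only the vowels.
Applying that to "cluster" gives "ue".

ue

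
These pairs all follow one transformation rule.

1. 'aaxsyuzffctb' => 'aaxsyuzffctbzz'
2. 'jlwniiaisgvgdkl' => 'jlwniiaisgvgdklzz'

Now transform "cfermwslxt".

cfermwslxtzz

What's happening: append "zz".
Doing the same to "cfermwslxt": "cfermwslxtzz".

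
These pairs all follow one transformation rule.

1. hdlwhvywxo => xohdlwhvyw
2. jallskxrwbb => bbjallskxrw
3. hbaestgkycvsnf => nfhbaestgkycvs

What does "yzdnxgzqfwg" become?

wgyzdnxgzqf

The pattern: move the last 2 characters to the front (rotate right by 2).
Doing the same to "yzdnxgzqfwg": "wgyzdnxgzqf".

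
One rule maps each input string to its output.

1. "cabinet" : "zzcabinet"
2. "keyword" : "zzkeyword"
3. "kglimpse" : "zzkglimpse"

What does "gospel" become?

In each case the input is transformed by: prepend "zz".
Applying that to "gospel" gives "zzgospel".

zzgospel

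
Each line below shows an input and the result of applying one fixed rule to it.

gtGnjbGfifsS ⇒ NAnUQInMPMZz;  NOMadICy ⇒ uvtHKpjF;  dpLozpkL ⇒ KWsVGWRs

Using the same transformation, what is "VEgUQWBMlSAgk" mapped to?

The pattern: flip the case of every letter, then shift every letter 7 places forward in the alphabet (wrapping around).
So "VEgUQWBMlSAgk" becomes "clNbxditSzhNR".

clNbxditSzhNR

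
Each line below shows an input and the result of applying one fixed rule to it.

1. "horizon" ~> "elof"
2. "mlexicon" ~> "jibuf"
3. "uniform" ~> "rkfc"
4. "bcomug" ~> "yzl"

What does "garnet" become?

Each output is the input with this applied: shift every letter 3 places backward in the alphabet (wrapping around), then delete the last 3 characters.
Applying both steps to "garnet": "dxokbq", then "dxo".

dxo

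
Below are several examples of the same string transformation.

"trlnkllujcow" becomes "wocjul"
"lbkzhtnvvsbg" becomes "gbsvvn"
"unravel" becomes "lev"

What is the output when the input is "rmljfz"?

zfj

What's happening: take characters alternately from the front and the back (1st, last, 2nd, 2nd-last, ...), then keep every other character starting from the second (positions 2nd, 4th, 6th, ...).
For "rmljfz", step one produces "rzmflj"; step two turns that into "zfj".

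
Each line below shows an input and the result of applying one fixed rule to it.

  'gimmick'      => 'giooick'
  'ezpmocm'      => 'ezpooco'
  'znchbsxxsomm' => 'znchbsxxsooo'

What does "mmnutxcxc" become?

oonutxcxc

The rule is to replace every "m" with "o".
For "mmnutxcxc" the result is "oonutxcxc".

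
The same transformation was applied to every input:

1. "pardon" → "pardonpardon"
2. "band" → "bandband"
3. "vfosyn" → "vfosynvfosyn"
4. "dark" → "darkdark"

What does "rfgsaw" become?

rfgsawrfgsaw

The rule is to write the whole string twice.
Doing the same to "rfgsaw": "rfgsawrfgsaw".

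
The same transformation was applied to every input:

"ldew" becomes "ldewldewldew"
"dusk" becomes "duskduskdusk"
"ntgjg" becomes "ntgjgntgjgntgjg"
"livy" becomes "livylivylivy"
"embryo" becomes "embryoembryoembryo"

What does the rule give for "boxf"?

boxfboxfboxf

The rule is to write the whole string 3 times in a row.
On "boxf" that produces "boxfboxfboxf".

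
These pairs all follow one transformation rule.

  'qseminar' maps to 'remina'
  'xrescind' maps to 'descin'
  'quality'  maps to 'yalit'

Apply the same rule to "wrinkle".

einkl

In each case the input is transformed by: delete the first 2 characters, then move the last character to the front.
Working it through for "wrinkle": intermediate "inkle", final "einkl".
(Check on "qseminar": → "eminar" → "remina" ✓)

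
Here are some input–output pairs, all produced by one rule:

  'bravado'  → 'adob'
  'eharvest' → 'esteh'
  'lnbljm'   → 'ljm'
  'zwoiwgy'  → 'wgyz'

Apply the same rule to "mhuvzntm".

ntmmh

Looking at the pairs, the operation is to move the last 3 characters to the front (rotate right by 3), then delete the last 3 characters.
Working it through for "mhuvzntm": intermediate "ntmmhuvz", final "ntmmh".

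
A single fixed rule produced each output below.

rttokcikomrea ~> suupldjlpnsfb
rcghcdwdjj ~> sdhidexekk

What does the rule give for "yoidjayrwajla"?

zpjekbzsxbkmb

The transformation: shift every letter 1 place forward in the alphabet (wrapping around).
On "yoidjayrwajla" that produces "zpjekbzsxbkmb".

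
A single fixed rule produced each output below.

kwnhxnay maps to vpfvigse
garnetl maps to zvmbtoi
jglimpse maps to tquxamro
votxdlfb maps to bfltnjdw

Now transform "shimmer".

Each output is the input with this applied: shift every letter 8 places forward in the alphabet (wrapping around), then move the first 2 characters to the end (rotate left by 2).
Applying that to "shimmer" gives "quumzap".

quumzap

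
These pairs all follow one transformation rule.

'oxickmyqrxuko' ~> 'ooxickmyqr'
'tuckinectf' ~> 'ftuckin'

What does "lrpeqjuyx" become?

Each output is the input with this applied: move the last character to the front, then delete the last 3 characters.
"lrpeqjuyx" → "xlrpeqjuy" → "xlrpeq".

xlrpeq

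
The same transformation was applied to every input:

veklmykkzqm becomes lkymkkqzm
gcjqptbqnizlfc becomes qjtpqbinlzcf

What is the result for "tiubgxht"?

What's happening: swap each adjacent pair of characters (1↔2, 3↔4, ...), then delete the first 2 characters.
For "tiubgxht", step one produces "itbuxgth"; step two turns that into "buxgth".
(Check on "gcjqptbqnizlfc": → "cgqjtpqbinlzcf" → "qjtpqbinlzcf" ✓)

buxgth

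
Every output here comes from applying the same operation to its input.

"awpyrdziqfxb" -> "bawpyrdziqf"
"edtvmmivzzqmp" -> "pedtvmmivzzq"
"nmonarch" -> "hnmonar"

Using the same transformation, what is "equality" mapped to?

yequali

What's happening: move the last 2 characters to the front (rotate right by 2), then delete the first character.
Applying both steps to "equality": "tyequali", then "yequali".
(Check on "edtvmmivzzqmp": → "mpedtvmmivzzq" → "pedtvmmivzzq" ✓)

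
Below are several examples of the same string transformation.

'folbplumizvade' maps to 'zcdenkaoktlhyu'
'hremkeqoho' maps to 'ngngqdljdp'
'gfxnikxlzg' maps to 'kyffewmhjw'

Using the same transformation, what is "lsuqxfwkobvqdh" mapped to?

pcgkrtpwevjnau

What's happening: shift every letter 1 place backward in the alphabet (wrapping around), then move the last 3 characters to the front (rotate right by 3).
On "lsuqxfwkobvqdh": the first step gives "krtpwevjnaupcg", and the second then gives "pcgkrtpwevjnau".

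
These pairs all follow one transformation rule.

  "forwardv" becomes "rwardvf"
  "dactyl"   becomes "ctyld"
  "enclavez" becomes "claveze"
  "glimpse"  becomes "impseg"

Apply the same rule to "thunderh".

In each case the input is transformed by: move the first 2 characters to the end (rotate left by 2), then delete the last character.
Applying both steps to "thunderh": "underhth", then "underht".

underht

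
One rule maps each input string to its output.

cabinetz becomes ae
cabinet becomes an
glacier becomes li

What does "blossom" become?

ls

Each output is the input with this applied: take characters alternately from the front and the back (1st, last, 2nd, 2nd-last, ...), then keep one character in every 3, starting at position 3 (positions 3rd, 6th, 9th, ...).
So "blossom" becomes "ls".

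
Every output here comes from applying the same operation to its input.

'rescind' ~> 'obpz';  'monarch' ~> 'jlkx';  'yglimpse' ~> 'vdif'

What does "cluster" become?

zirp

The transformation: shift every letter 3 places backward in the alphabet (wrapping around), then keep only the first 4 characters.
Doing the same to "cluster": "zirp".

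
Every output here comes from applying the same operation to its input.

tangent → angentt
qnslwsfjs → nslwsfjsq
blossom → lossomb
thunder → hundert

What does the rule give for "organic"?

Each output is the input with this applied: move the first character to the end.
Doing the same to "organic": "rganico".

rganico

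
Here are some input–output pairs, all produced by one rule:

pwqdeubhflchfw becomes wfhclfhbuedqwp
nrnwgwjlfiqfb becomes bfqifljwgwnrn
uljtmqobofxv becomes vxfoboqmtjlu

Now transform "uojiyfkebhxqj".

jqxhbekfyijou

Each output is the input with this applied: reverse the string.
"uojiyfkebhxqj" → "jqxhbekfyijou".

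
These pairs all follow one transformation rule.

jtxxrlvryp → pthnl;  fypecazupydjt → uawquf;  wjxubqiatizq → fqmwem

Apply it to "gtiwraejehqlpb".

Looking at the pairs, the operation is to keep every other character starting from the second (positions 2nd, 4th, 6th, ...), then shift every letter 4 places backward in the alphabet (wrapping around).
Starting from "gtiwraejehqlpb": after the first operation, "twajhlb"; after the second, "pswfdhx".

pswfdhx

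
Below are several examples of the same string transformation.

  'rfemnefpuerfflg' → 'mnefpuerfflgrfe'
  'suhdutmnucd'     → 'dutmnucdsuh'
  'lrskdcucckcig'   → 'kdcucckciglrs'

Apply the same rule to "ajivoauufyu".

voauufyuaji

Rule — move the first 3 characters to the end (rotate left by 3).
Applying that to "ajivoauufyu" gives "voauufyuaji".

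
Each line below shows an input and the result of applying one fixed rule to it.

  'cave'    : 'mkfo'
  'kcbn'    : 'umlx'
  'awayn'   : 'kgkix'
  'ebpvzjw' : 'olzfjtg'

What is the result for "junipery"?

In each case the input is transformed by: shift every letter 10 places forward in the alphabet (wrapping around).
For "junipery" the result is "texszobi".

texszobi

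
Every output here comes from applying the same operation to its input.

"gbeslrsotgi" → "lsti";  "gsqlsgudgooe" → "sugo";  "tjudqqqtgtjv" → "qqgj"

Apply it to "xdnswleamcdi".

wemd

The rule is to keep every other character starting from the first (positions 1st, 3rd, 5th, ...), then keep only the last 4 characters.
Starting from "xdnswleamcdi": after the first operation, "xnwemd"; after the second, "wemd".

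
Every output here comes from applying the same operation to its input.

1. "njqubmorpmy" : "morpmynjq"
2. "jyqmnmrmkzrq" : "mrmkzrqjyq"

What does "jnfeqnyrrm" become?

nyrrmjnf

The transformation: move the first 3 characters to the end (rotate left by 3), then delete the first 2 characters.
On "jnfeqnyrrm": the first step gives "eqnyrrmjnf", and the second then gives "nyrrmjnf".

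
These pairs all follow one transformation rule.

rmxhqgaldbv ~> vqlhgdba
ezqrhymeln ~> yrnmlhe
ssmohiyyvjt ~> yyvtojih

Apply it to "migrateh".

Looking at the pairs, the operation is to delete the first 3 characters, then sort the characters into reverse alphabetical order.
For "migrateh", step one produces "rateh"; step two turns that into "trhea".

trhea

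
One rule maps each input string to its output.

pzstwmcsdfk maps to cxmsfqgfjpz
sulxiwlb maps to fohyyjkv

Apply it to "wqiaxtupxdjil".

jydvvwnqkkgch

In each case the input is transformed by: shift every letter 13 places forward in the alphabet (wrapping around) — i.e. ROT13, then take characters alternately from the front and the back (1st, last, 2nd, 2nd-last, ...).
Starting from "wqiaxtupxdjil": after the first operation, "jdvnkghckqwvy"; after the second, "jydvvwnqkkgch".
(Check on "pzstwmcsdfk": → "cmfgjzpfqsx" → "cxmsfqgfjpz" ✓)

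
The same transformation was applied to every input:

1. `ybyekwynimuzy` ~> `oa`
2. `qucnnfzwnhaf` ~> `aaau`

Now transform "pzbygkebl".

oo

Rule — shift every letter 13 places forward in the alphabet (wrapping around) — i.e. ROT13, then keep only the vowels.
Applying both steps to "pzbygkebl": "cmoltxroy", then "oo".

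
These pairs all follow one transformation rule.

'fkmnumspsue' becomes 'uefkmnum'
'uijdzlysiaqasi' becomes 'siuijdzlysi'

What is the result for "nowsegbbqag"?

What's happening: move the last 2 characters to the front (rotate right by 2), then delete the last 3 characters.
Applying both steps to "nowsegbbqag": "agnowsegbbq", then "agnowseg".

agnowseg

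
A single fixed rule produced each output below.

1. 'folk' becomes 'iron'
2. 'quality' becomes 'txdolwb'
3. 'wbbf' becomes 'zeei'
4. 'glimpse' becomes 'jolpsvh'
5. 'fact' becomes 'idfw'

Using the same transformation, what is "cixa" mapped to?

Rule — shift every letter 3 places forward in the alphabet (wrapping around).
Applying that to "cixa" gives "flad".

flad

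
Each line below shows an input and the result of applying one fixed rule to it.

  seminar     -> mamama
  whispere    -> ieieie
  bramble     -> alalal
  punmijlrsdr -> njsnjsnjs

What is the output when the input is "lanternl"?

Each output is the input with this applied: keep one character in every 3, starting at position 3 (positions 3rd, 6th, 9th, ...), then write the whole string 3 times in a row.
For "lanternl", step one produces "nr"; step two turns that into "nrnrnr".

nrnrnr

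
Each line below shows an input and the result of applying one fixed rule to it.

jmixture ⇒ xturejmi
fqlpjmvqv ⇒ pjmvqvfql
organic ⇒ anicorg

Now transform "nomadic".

What's happening: move the first 3 characters to the end (rotate left by 3).
Doing the same to "nomadic": "adicnom".

adicnom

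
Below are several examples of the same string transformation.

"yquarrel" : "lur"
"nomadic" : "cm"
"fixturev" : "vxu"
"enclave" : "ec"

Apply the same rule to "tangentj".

jne

Rule — take characters alternately from the front and the back (1st, last, 2nd, 2nd-last, ...), then keep one character in every 3, starting at position 2 (positions 2nd, 5th, 8th, ...).
Starting from "tangentj": after the first operation, "tjatnnge"; after the second, "jne".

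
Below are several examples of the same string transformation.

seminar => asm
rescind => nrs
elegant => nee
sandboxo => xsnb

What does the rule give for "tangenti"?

ttne

Looking at the pairs, the operation is to move the last 3 characters to the front (rotate right by 3), then keep every other character starting from the second (positions 2nd, 4th, 6th, ...).
Applying both steps to "tangenti": "ntitange", then "ttne".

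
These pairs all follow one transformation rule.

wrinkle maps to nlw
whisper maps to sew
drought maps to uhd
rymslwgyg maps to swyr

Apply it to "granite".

In each case the input is transformed by: move the first 2 characters to the end (rotate left by 2), then keep every other character starting from the second (positions 2nd, 4th, 6th, ...).
For "granite", step one produces "anitegr"; step two turns that into "ntg".

ntg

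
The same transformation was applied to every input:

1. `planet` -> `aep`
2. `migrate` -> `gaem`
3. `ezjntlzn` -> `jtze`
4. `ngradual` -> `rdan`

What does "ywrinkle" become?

rnly

The rule is to keep every other character starting from the first (positions 1st, 3rd, 5th, ...), then move the first character to the end.
For "ywrinkle", step one produces "yrnl"; step two turns that into "rnly".
(Check on "ngradual": → "nrda" → "rdan" ✓)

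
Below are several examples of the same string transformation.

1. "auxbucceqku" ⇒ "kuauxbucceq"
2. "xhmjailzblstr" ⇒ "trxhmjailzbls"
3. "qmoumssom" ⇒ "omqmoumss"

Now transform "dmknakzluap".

apdmknakzlu

The pattern: move the last 2 characters to the front (rotate right by 2).
Applying that to "dmknakzluap" gives "apdmknakzlu".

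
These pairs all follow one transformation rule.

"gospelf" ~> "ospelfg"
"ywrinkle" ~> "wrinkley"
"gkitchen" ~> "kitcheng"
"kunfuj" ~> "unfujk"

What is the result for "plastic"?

What's happening: move the first character to the end.
On "plastic" that produces "lasticp".

lasticp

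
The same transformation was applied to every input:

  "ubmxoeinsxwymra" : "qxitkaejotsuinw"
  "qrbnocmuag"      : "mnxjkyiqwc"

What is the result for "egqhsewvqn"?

acmdoasrmj

The pattern: shift every letter 4 places backward in the alphabet (wrapping around).
Doing the same to "egqhsewvqn": "acmdoasrmj".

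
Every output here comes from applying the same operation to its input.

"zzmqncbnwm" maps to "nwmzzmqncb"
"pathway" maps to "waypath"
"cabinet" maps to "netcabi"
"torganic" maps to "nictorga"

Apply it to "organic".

In each case the input is transformed by: move the last 3 characters to the front (rotate right by 3).
"organic" → "nicorga".

nicorga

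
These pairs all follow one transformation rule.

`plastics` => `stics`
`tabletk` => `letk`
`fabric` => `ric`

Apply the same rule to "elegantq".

gantq

Rule — delete the first 3 characters.
So "elegantq" becomes "gantq".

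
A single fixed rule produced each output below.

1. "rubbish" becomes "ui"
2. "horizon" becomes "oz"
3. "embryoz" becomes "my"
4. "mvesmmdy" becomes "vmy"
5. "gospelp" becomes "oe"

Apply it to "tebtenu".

ee

The rule is to keep one character in every 3, starting at position 2 (positions 2nd, 5th, 8th, ...).
"tebtenu" → "ee".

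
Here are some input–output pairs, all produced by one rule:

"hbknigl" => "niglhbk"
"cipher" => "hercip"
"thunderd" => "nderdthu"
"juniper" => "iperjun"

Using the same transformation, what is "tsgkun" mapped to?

Rule — move the first 3 characters to the end (rotate left by 3).
Applying that to "tsgkun" gives "kuntsg".

kuntsg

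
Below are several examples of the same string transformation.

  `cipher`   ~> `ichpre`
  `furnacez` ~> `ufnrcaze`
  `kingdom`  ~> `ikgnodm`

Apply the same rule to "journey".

ojrueny

The transformation: swap each adjacent pair of characters (1↔2, 3↔4, ...).
"journey" → "ojrueny".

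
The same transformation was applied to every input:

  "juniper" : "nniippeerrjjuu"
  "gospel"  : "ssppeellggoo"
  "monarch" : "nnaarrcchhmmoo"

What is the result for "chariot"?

The rule is to move the first 2 characters to the end (rotate left by 2), then double every character.
For "chariot" the result is "aarriioottcchh".
(Check on "monarch": → "narchmo" → "nnaarrcchhmmoo" ✓)

aarriioottcchh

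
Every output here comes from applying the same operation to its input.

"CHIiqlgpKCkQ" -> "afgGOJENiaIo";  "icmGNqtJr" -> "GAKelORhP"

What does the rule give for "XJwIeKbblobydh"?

vhUgCiZZJMZWBF

The transformation: flip the case of every letter, then shift every letter 2 places backward in the alphabet (wrapping around).
On "XJwIeKbblobydh" that produces "vhUgCiZZJMZWBF".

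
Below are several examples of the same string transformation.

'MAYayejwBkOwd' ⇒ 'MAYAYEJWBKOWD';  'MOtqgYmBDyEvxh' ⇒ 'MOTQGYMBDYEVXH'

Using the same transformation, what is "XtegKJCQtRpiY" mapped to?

XTEGKJCQTRPIY

The rule is to convert every letter to uppercase.
For "XtegKJCQtRpiY" the result is "XTEGKJCQTRPIY".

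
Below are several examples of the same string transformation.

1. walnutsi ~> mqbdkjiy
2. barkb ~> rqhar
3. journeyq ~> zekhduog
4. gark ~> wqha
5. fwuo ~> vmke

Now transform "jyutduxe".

zokjtknu

In each case the input is transformed by: shift every letter 10 places backward in the alphabet (wrapping around).
For "jyutduxe" the result is "zokjtknu".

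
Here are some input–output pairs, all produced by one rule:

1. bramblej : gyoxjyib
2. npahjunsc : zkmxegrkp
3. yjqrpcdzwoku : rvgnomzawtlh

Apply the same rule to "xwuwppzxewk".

The rule is to move the last character to the front, then shift every letter 3 places backward in the alphabet (wrapping around).
Starting from "xwuwppzxewk": after the first operation, "kxwuwppzxew"; after the second, "hutrtmmwubt".

hutrtmmwubt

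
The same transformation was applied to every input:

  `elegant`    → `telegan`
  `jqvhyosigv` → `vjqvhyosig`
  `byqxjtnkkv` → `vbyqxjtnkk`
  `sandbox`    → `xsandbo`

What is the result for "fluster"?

Looking at the pairs, the operation is to move the last character to the front.
On "fluster" that produces "rfluste".

rfluste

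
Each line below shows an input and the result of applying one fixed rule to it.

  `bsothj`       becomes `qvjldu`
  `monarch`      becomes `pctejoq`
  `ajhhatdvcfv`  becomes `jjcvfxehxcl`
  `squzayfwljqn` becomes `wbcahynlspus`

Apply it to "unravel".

Looking at the pairs, the operation is to move the first 2 characters to the end (rotate left by 2), then shift every letter 2 places forward in the alphabet (wrapping around).
On "unravel" that produces "tcxgnwp".

tcxgnwp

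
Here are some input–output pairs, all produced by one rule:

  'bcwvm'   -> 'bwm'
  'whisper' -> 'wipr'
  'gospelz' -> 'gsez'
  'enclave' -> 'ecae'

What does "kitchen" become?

kthn

The rule is to keep every other character starting from the first (positions 1st, 3rd, 5th, ...).
For "kitchen" the result is "kthn".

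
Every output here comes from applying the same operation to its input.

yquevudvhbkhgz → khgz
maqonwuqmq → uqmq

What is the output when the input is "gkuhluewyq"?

Each output is the input with this applied: keep only the last 4 characters.
"gkuhluewyq" → "ewyq".

ewyq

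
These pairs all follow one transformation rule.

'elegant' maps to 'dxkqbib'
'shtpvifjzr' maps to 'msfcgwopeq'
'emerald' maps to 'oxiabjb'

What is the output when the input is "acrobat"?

In each case the input is transformed by: move the first 3 characters to the end (rotate left by 3), then shift every letter 3 places backward in the alphabet (wrapping around).
On "acrobat": the first step gives "obatacr", and the second then gives "lyxqxzo".

lyxqxzo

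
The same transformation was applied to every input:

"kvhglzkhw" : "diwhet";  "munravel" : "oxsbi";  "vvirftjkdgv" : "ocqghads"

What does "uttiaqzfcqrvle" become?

Each output is the input with this applied: delete the first 3 characters, then shift every letter 3 places backward in the alphabet (wrapping around).
On "uttiaqzfcqrvle" that produces "fxnwcznosib".

fxnwcznosib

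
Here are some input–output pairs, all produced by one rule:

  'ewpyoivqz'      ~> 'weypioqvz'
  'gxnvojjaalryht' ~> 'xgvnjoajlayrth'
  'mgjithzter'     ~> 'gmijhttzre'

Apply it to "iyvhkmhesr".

yihvmkehrs

The rule is to swap each adjacent pair of characters (1↔2, 3↔4, ...).
Doing the same to "iyvhkmhesr": "yihvmkehrs".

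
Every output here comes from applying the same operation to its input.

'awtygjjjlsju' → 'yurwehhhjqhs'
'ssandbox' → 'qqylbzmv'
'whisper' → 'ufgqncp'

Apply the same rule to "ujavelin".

shytcjgl

Rule — shift every letter 2 places backward in the alphabet (wrapping around).
For "ujavelin" the result is "shytcjgl".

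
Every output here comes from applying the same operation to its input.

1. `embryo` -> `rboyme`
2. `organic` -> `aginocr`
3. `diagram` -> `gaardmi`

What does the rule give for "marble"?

brelam

Looking at the pairs, the operation is to move the first 2 characters to the end (rotate left by 2), then swap each adjacent pair of characters (1↔2, 3↔4, ...).
On "marble": the first step gives "rblema", and the second then gives "brelam".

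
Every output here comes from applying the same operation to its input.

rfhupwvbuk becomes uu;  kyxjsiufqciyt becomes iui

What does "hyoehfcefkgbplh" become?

oee

What's happening: keep only the vowels.
Applying that to "hyoehfcefkgbplh" gives "oee".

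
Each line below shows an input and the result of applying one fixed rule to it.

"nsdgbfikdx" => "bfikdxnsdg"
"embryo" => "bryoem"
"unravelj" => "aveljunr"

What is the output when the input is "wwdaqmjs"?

aqmjswwd

Looking at the pairs, the operation is to swap the front and back halves of the string, then move the last character to the front.
Working it through for "wwdaqmjs": intermediate "qmjswwda", final "aqmjswwd".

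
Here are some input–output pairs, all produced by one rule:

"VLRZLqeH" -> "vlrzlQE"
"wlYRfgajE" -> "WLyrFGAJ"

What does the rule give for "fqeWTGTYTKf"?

FQEwtgtytk

Each output is the input with this applied: delete the last character, then flip the case of every letter.
For "fqeWTGTYTKf" the result is "FQEwtgtytk".
(Check on "wlYRfgajE": → "wlYRfgaj" → "WLyrFGAJ" ✓)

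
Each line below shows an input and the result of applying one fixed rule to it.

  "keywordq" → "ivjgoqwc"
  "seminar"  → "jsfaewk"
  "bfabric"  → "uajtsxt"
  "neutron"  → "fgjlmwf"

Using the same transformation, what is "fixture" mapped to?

wjmlpax

Looking at the pairs, the operation is to shift every letter 8 places backward in the alphabet (wrapping around), then reverse the string.
On "fixture": the first step gives "xaplmjw", and the second then gives "wjmlpax".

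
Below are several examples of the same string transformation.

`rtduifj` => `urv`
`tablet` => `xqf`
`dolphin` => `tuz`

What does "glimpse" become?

beq

Each output is the input with this applied: shift every letter 12 places forward in the alphabet (wrapping around), then keep only the last 3 characters.
Working it through for "glimpse": intermediate "sxuybeq", final "beq".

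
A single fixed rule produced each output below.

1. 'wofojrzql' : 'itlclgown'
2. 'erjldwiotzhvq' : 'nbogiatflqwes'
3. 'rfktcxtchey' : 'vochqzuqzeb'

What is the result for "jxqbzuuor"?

ogunywrrl

Looking at the pairs, the operation is to shift every letter 3 places backward in the alphabet (wrapping around), then move the last character to the front.
On "jxqbzuuor": the first step gives "gunywrrlo", and the second then gives "ogunywrrl".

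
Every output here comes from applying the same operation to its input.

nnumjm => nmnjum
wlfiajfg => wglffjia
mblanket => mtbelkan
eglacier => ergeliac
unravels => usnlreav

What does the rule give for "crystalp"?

The rule is to take characters alternately from the front and the back (1st, last, 2nd, 2nd-last, ...).
On "crystalp" that produces "cprlyast".

cprlyast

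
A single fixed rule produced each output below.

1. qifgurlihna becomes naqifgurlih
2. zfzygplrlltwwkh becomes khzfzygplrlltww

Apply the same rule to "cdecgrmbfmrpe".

The transformation: move the last 2 characters to the front (rotate right by 2).
For "cdecgrmbfmrpe" the result is "pecdecgrmbfmr".

pecdecgrmbfmr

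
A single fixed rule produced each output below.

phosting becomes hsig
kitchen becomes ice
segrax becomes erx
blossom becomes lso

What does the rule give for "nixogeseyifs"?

The transformation: keep every other character starting from the second (positions 2nd, 4th, 6th, ...).
So "nixogeseyifs" becomes "ioeeis".

ioeeis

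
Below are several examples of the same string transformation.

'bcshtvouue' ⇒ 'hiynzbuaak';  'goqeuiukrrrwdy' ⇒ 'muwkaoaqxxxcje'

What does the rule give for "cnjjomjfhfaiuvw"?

itppusplnlgoabc

The rule is to shift every letter 6 places forward in the alphabet (wrapping around).
For "cnjjomjfhfaiuvw" the result is "itppusplnlgoabc".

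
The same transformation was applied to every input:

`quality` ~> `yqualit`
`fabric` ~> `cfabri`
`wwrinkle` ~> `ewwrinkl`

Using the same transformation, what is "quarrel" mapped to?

Rule — move the last character to the front.
Applying that to "quarrel" gives "lquarre".

lquarre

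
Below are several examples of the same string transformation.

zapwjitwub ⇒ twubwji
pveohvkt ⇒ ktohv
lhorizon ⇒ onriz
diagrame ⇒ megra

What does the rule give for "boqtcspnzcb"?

pnzcbtcs

The transformation: delete the first 3 characters, then move the first 3 characters to the end (rotate left by 3).
Applying both steps to "boqtcspnzcb": "tcspnzcb", then "pnzcbtcs".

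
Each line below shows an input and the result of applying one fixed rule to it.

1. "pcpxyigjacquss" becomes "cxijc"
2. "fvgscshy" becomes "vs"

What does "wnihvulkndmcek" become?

The pattern: delete the last 3 characters, then keep every other character starting from the second (positions 2nd, 4th, 6th, ...).
Applying both steps to "wnihvulkndmcek": "wnihvulkndm", then "nhukd".

nhukd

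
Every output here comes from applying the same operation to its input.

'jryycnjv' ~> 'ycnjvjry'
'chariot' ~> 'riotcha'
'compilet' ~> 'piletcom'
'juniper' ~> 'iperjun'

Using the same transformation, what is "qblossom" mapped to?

The rule is to move the first 3 characters to the end (rotate left by 3).
For "qblossom" the result is "ossomqbl".

ossomqbl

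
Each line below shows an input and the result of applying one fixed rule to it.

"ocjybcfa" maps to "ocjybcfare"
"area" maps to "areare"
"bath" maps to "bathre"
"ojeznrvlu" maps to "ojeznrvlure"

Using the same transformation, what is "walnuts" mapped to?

The pattern: append "re".
Doing the same to "walnuts": "walnutsre".

walnutsre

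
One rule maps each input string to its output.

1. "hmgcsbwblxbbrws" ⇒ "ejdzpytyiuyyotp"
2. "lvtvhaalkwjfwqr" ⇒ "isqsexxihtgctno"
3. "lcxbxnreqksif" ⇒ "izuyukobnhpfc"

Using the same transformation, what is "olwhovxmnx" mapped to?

litelsujku

What's happening: shift every letter 3 places backward in the alphabet (wrapping around).
Doing the same to "olwhovxmnx": "litelsujku".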